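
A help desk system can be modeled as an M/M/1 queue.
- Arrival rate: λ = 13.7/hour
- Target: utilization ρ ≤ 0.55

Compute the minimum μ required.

ρ = λ/μ, so μ = λ/ρ
μ ≥ 13.7/0.55 = 24.9091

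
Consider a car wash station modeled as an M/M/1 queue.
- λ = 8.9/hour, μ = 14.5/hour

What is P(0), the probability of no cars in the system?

ρ = λ/μ = 8.9/14.5 = 0.6138
P(0) = 1 - ρ = 1 - 0.6138 = 0.3862
The server is idle 38.62% of the time.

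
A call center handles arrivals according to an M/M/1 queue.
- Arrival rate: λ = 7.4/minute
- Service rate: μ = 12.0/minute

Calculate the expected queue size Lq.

ρ = λ/μ = 7.4/12.0 = 0.6167
For M/M/1: Lq = λ²/(μ(μ-λ))
Lq = 54.76/(12.0 × 4.60)
Lq = 0.9920 calls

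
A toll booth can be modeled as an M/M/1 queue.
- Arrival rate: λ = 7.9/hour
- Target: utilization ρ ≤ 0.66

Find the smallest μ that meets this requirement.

ρ = λ/μ, so μ = λ/ρ
μ ≥ 7.9/0.66 = 11.9697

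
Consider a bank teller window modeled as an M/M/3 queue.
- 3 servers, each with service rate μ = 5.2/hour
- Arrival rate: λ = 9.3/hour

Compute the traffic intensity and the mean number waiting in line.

Traffic intensity: ρ = λ/(cμ) = 9.3/(3×5.2) = 0.5962
Since ρ = 0.5962 < 1, system is stable.
Offered load a = λ/μ = cρ = 9.3/5.2 = 1.7885
P₀ = [ Σₙ₌₀^2 aⁿ/n! + a^3/(3!(1-ρ)) ]⁻¹
Σ = a^0/0! + a^1/1! + a^2/2! = 1.0000 + 1.7885 + 1.5993 = 4.3878
a^3/(3!(1-ρ)) = 5.7206/(6 × 0.40385) = 2.3609
P₀ = 1/(4.3878 + 2.3609) = 0.1482
Lq = P₀·a^3·ρ / (3!(1-ρ)²) = 0.14818 × 5.7206 × 0.59615 / (6 × 0.16309) = 0.5164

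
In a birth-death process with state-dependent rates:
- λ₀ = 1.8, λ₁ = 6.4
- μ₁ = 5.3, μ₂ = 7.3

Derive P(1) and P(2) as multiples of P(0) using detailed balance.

Balance equations:
State 0: λ₀P₀ = μ₁P₁ → P₁ = (λ₀/μ₁)P₀ = (1.8/5.3)P₀ = 0.3396P₀
State 1: P₂ = (λ₀λ₁)/(μ₁μ₂)P₀ = (1.8×6.4)/(5.3×7.3)P₀ = 0.2978P₀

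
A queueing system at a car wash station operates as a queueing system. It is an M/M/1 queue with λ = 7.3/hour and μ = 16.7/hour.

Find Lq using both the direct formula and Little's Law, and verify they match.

Method 1 (direct): Lq = λ²/(μ(μ-λ)) = 53.29/(16.7 × 9.40) = 0.3395

Method 2 (Little's Law):
W = 1/(μ-λ) = 1/9.40 = 0.106383
Wq = W - 1/μ = 0.106383 - 0.0598802 = 0.046503
Lq = λWq = 7.3 × 0.046503 = 0.3395 ✔ (matches Method 1)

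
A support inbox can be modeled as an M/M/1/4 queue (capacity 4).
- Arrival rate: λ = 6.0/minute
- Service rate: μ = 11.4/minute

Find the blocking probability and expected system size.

ρ = λ/μ = 6.0/11.4 = 0.52632
P₀ = (1-ρ)/(1-ρ^(K+1)) = (1-0.52632)/(1-0.52632^5) = 0.4737/0.9596 = 0.4936
P_K = P₀×ρ^K = 0.4936 × 0.52632^4 = 0.4936 × 0.07674 = 0.03788
Blocking probability P_4 = 0.03788 (3.79%)
L = ρ[1 - (K+1)ρ^K + Kρ^(K+1)] / [(1-ρ)(1-ρ^(K+1))]
L = 0.52632 × (1 - 5×0.07674 + 4×0.04039) / ((1 - 0.52632) × (1 - 0.04039)) = 0.9007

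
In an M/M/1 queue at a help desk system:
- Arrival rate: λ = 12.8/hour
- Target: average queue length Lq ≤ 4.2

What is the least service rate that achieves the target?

For M/M/1: Lq = λ²/(μ(μ-λ))
Need Lq ≤ 4.2, i.e. μ(μ-λ) ≥ λ²/4.2
μ² - 12.8μ - 163.84/4.2 ≥ 0  →  μ² - 12.8μ - 39.00952 ≥ 0
Quadratic formula (positive root): μ = [λ + √(λ² + 4×39.00952)]/2
Discriminant: 163.84 + 4×39.00952 = 319.8781, √319.8781 = 17.8851
μ ≥ (12.8 + 17.8851)/2 = 15.3426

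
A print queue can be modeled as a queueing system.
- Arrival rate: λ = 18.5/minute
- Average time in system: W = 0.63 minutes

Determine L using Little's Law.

Little's Law: L = λW
L = 18.5 × 0.63 = 11.6550 jobs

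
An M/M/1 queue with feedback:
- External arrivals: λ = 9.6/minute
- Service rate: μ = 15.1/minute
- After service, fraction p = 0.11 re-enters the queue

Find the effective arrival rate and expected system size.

Effective arrival rate: λ_eff = λ/(1-p) = 9.6/(1-0.11) = 9.6/0.89 = 10.7865
ρ = λ_eff/μ = 10.7865/15.1 = 0.71434
L = ρ/(1-ρ) = 0.71434/(1-0.71434) = 2.5007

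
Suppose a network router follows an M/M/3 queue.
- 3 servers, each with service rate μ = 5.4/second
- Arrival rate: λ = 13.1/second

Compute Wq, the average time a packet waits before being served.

Traffic intensity: ρ = λ/(cμ) = 13.1/(3×5.4) = 0.8086
Since ρ = 0.8086 < 1, system is stable.
Offered load a = λ/μ = cρ = 13.1/5.4 = 2.4259
P₀ = [ Σₙ₌₀^2 aⁿ/n! + a^3/(3!(1-ρ)) ]⁻¹
Σ = a^0/0! + a^1/1! + a^2/2! = 1.0000 + 2.4259 + 2.9426 = 6.3685
a^3/(3!(1-ρ)) = 14.2769/(6 × 0.191358) = 12.4347
P₀ = 1/(6.3685 + 12.4347) = 0.05318
Lq = P₀·a^3·ρ / (3!(1-ρ)²) = 0.053183 × 14.2769 × 0.80864 / (6 × 0.036618) = 2.7946
Wq = Lq/λ = 2.7946/13.1 = 0.2133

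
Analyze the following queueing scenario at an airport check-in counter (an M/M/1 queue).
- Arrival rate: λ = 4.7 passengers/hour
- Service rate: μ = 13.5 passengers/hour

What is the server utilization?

Server utilization: ρ = λ/μ
ρ = 4.7/13.5 = 0.3481
The server is busy 34.81% of the time.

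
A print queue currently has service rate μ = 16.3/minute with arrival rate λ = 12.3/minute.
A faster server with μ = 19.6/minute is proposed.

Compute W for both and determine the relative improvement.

System 1: ρ₁ = 12.3/16.3 = 0.7546, W₁ = 1/(16.3-12.3) = 0.250000
System 2: ρ₂ = 12.3/19.6 = 0.6276, W₂ = 1/(19.6-12.3) = 0.136986
Improvement: (W₁-W₂)/W₁ = (0.250000-0.136986)/0.250000 = 45.21%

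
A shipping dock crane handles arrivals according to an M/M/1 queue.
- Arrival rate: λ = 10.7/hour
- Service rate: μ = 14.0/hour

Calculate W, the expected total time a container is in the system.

First, compute utilization: ρ = λ/μ = 10.7/14.0 = 0.7643
For M/M/1: W = 1/(μ-λ)
W = 1/(14.0-10.7) = 1/3.30
W = 0.3030 hours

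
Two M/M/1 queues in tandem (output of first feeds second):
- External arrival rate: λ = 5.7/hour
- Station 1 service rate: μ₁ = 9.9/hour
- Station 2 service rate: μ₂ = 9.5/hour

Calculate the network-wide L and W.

By Jackson's theorem, each station behaves as independent M/M/1.
Station 1: ρ₁ = 5.7/9.9 = 0.5758, L₁ = ρ₁/(1-ρ₁) = λ/(μ₁-λ) = 5.7/4.20 = 1.35714
Station 2: ρ₂ = 5.7/9.5 = 0.6000, L₂ = ρ₂/(1-ρ₂) = λ/(μ₂-λ) = 5.7/3.80 = 1.50000
Total: L = L₁ + L₂ = 1.35714 + 1.50000 = 2.85714
W = L/λ = 2.85714/5.7 = 0.5013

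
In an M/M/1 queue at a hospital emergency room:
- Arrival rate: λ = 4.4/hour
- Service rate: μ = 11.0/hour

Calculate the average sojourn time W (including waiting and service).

First, compute utilization: ρ = λ/μ = 4.4/11.0 = 0.4000
For M/M/1: W = 1/(μ-λ)
W = 1/(11.0-4.4) = 1/6.60
W = 0.1515 hours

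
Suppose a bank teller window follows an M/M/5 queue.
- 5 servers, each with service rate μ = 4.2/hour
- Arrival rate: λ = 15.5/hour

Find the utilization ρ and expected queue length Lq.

Traffic intensity: ρ = λ/(cμ) = 15.5/(5×4.2) = 0.7381
Since ρ = 0.7381 < 1, system is stable.
Offered load a = λ/μ = cρ = 15.5/4.2 = 3.6905
P₀ = [ Σₙ₌₀^4 aⁿ/n! + a^5/(5!(1-ρ)) ]⁻¹
Σ = a^0/0! + a^1/1! + a^2/2! + a^3/3! + a^4/4! = 1.0000 + 3.6905 + 6.8098 + 8.3771 + 7.7289 = 27.6063
a^5/(5!(1-ρ)) = 684.5608/(120 × 0.261905) = 21.7815
P₀ = 1/(27.6063 + 21.7815) = 0.02025
Lq = P₀·a^5·ρ / (5!(1-ρ)²) = 0.020248 × 684.5608 × 0.73810 / (120 × 0.068594) = 1.2429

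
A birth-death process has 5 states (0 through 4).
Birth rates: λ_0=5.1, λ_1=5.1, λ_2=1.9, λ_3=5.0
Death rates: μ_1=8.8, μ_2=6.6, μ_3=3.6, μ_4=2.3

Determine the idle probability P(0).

Ratios P(n)/P(0) = (λ₀···λₙ₋₁)/(μ₁···μₙ):
P(1)/P(0) = (5.1)/(8.8) = 0.5795
P(2)/P(0) = (5.1×5.1)/(8.8×6.6) = 0.4478
P(3)/P(0) = (5.1×5.1×1.9)/(8.8×6.6×3.6) = 0.2364
P(4)/P(0) = (5.1×5.1×1.9×5.0)/(8.8×6.6×3.6×2.3) = 0.5138

Normalization: ∑ P(n) = 1
P(0) × (1.0000 + 0.5795 + 0.4478 + 0.2364 + 0.5138) = 1
P(0) × 2.7775 = 1
P(0) = 1/2.7775 = 0.3600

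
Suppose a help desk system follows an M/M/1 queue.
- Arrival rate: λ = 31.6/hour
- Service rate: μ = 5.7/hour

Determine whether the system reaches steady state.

Stability requires ρ = λ/(cμ) < 1
ρ = 31.6/(1 × 5.7) = 31.6/5.70 = 5.5439
Since 5.5439 ≥ 1, the system is UNSTABLE.
Queue grows without bound. Need μ > λ = 31.6.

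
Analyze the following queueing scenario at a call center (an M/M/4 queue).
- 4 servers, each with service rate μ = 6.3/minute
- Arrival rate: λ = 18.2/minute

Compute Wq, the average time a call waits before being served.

Traffic intensity: ρ = λ/(cμ) = 18.2/(4×6.3) = 0.7222
Since ρ = 0.7222 < 1, system is stable.
Offered load a = λ/μ = cρ = 18.2/6.3 = 2.8889
P₀ = [ Σₙ₌₀^3 aⁿ/n! + a^4/(4!(1-ρ)) ]⁻¹
Σ = a^0/0! + a^1/1! + a^2/2! + a^3/3! = 1.0000 + 2.8889 + 4.1728 + 4.0183 = 12.0800
a^4/(4!(1-ρ)) = 69.6504/(24 × 0.277778) = 10.4476
P₀ = 1/(12.0800 + 10.4476) = 0.04439
Lq = P₀·a^4·ρ / (4!(1-ρ)²) = 0.04439 × 69.6504 × 0.7222 / (24 × 0.07716) = 1.2058
Wq = Lq/λ = 1.2058/18.2 = 0.06625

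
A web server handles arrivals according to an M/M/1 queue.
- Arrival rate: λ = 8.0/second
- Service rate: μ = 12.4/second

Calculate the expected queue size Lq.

ρ = λ/μ = 8.0/12.4 = 0.6452
For M/M/1: Lq = λ²/(μ(μ-λ))
Lq = 64.00/(12.4 × 4.40)
Lq = 1.1730 requests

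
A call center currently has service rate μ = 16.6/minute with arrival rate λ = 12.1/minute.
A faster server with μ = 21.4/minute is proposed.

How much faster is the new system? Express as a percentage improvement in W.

System 1: ρ₁ = 12.1/16.6 = 0.7289, W₁ = 1/(16.6-12.1) = 0.22222
System 2: ρ₂ = 12.1/21.4 = 0.5654, W₂ = 1/(21.4-12.1) = 0.10753
Improvement: (W₁-W₂)/W₁ = (0.22222-0.10753)/0.22222 = 51.61%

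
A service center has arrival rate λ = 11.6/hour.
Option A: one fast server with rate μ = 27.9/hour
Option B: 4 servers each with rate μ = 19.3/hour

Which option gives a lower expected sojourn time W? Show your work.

Option A: single server μ = 27.9 (M/M/1)
  ρ_A = 11.6/27.9 = 0.4158
  W_A = 1/(μ-λ) = 1/(27.9-11.6) = 1/16.30 = 0.06135

Option B: 4 servers μ = 19.3 (M/M/4)
  ρ_B = λ/(cμ) = 11.6/(4×19.3) = 0.1503
  Offered load a = λ/μ = cρ = 11.6/19.3 = 0.6010
  P₀ = [ Σₙ₌₀^3 aⁿ/n! + a^4/(4!(1-ρ)) ]⁻¹
  Σ = a^0/0! + a^1/1! + a^2/2! + a^3/3! = 1.0000 + 0.6010 + 0.1806 + 0.03619 = 1.8178
  a^4/(4!(1-ρ)) = 0.1305/(24 × 0.8497) = 0.006399
  P₀ = 1/(1.8178 + 0.006399) = 0.5482
  Lq = P₀·a^4·ρ / (4!(1-ρ)²) = 0.54817 × 0.13050 × 0.15026 / (24 × 0.72206) = 0.0006203
  Wq_B = Lq/λ = 0.00062026/11.6 = 0.000053471
  W_B = Wq_B + 1/μ = 0.000053471 + 0.051813 = 0.05187

Since W_B = 0.05187 < W_A = 0.06135, Option B (multiple servers) has the shorter time in system.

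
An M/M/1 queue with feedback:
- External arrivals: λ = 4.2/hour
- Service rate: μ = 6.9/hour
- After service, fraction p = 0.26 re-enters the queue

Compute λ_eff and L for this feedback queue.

Effective arrival rate: λ_eff = λ/(1-p) = 4.2/(1-0.26) = 4.2/0.74 = 5.67568
ρ = λ_eff/μ = 5.67568/6.9 = 0.822562
L = ρ/(1-ρ) = 0.822562/(1-0.822562) = 4.6358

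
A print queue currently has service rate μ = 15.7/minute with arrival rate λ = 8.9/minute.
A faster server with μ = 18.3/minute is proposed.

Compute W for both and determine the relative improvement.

System 1: ρ₁ = 8.9/15.7 = 0.5669, W₁ = 1/(15.7-8.9) = 0.14706
System 2: ρ₂ = 8.9/18.3 = 0.4863, W₂ = 1/(18.3-8.9) = 0.10638
Improvement: (W₁-W₂)/W₁ = (0.14706-0.10638)/0.14706 = 27.66%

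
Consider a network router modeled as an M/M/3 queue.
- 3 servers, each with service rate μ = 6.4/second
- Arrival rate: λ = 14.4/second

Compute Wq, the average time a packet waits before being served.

Traffic intensity: ρ = λ/(cμ) = 14.4/(3×6.4) = 0.7500
Since ρ = 0.7500 < 1, system is stable.
Offered load a = λ/μ = cρ = 14.4/6.4 = 2.2500
P₀ = [ Σₙ₌₀^2 aⁿ/n! + a^3/(3!(1-ρ)) ]⁻¹
Σ = a^0/0! + a^1/1! + a^2/2! = 1.0000 + 2.2500 + 2.5312 = 5.7812
a^3/(3!(1-ρ)) = 11.3906/(6 × 0.2500) = 7.5937
P₀ = 1/(5.7812 + 7.5937) = 0.07477
Lq = P₀·a^3·ρ / (3!(1-ρ)²) = 0.074766 × 11.3906 × 0.75000 / (6 × 0.062500) = 1.7033
Wq = Lq/λ = 1.7033/14.4 = 0.1183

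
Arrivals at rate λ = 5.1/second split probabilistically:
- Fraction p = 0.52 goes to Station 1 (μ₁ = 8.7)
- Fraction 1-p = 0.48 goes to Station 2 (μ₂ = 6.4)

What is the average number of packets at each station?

Effective rates: λ₁ = 5.1×0.52 = 2.652, λ₂ = 5.1×0.48 = 2.448
Station 1: ρ₁ = 2.652/8.7 = 0.30483, L₁ = ρ₁/(1-ρ₁) = 0.30483/(1-0.30483) = 0.4385
Station 2: ρ₂ = 2.448/6.4 = 0.3825, L₂ = ρ₂/(1-ρ₂) = 0.3825/(1-0.3825) = 0.6194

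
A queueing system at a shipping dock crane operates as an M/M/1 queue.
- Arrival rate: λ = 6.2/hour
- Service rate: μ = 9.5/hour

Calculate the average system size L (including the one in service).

ρ = λ/μ = 6.2/9.5 = 0.6526
For M/M/1: L = λ/(μ-λ)
L = 6.2/(9.5-6.2) = 6.2/3.30
L = 1.8788 containers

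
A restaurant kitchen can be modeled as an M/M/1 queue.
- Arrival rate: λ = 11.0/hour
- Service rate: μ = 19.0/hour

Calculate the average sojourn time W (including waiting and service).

First, compute utilization: ρ = λ/μ = 11.0/19.0 = 0.5789
For M/M/1: W = 1/(μ-λ)
W = 1/(19.0-11.0) = 1/8.00
W = 0.1250 hours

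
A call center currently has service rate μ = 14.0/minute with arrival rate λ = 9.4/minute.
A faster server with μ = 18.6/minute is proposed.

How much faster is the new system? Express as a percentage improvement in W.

System 1: ρ₁ = 9.4/14.0 = 0.6714, W₁ = 1/(14.0-9.4) = 0.2174
System 2: ρ₂ = 9.4/18.6 = 0.5054, W₂ = 1/(18.6-9.4) = 0.1087
Improvement: (W₁-W₂)/W₁ = (0.2174-0.1087)/0.2174 = 50.00%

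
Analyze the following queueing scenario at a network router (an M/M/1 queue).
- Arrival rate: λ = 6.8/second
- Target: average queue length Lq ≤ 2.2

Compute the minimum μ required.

For M/M/1: Lq = λ²/(μ(μ-λ))
Need Lq ≤ 2.2, i.e. μ(μ-λ) ≥ λ²/2.2
μ² - 6.8μ - 46.24/2.2 ≥ 0  →  μ² - 6.8μ - 21.01818 ≥ 0
Quadratic formula (positive root): μ = [λ + √(λ² + 4×21.01818)]/2
Discriminant: 46.24 + 4×21.01818 = 130.3127, √130.3127 = 11.4155
μ ≥ (6.8 + 11.4155)/2 = 9.1077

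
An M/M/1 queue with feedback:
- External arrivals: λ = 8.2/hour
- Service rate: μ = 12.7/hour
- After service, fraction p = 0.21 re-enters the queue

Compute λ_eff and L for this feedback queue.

Effective arrival rate: λ_eff = λ/(1-p) = 8.2/(1-0.21) = 8.2/0.79 = 10.3797
ρ = λ_eff/μ = 10.3797/12.7 = 0.8173
L = ρ/(1-ρ) = 0.8173/(1-0.8173) = 4.4735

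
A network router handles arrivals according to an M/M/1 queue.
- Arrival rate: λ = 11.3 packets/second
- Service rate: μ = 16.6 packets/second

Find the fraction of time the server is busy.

Server utilization: ρ = λ/μ
ρ = 11.3/16.6 = 0.6807
The server is busy 68.07% of the time.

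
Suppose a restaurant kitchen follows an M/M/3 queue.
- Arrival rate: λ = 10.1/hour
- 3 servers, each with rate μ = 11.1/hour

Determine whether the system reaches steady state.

Stability requires ρ = λ/(cμ) < 1
ρ = 10.1/(3 × 11.1) = 10.1/33.30 = 0.3033
Since 0.3033 < 1, the system is STABLE.
The servers are busy 30.33% of the time.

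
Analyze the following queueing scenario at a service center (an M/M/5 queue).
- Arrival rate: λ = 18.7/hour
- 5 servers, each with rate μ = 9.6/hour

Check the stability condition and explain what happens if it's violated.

Stability requires ρ = λ/(cμ) < 1
ρ = 18.7/(5 × 9.6) = 18.7/48.00 = 0.3896
Since 0.3896 < 1, the system is STABLE.
The servers are busy 38.96% of the time.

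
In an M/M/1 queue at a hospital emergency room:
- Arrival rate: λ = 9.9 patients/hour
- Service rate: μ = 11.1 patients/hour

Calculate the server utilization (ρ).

Server utilization: ρ = λ/μ
ρ = 9.9/11.1 = 0.8919
The server is busy 89.19% of the time.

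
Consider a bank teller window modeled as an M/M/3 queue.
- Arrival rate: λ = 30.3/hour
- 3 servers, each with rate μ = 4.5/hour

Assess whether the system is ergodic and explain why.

Stability requires ρ = λ/(cμ) < 1
ρ = 30.3/(3 × 4.5) = 30.3/13.50 = 2.2444
Since 2.2444 ≥ 1, the system is UNSTABLE.
Need c > λ/μ = 30.3/4.5 = 6.73.
Minimum servers needed: c = 7.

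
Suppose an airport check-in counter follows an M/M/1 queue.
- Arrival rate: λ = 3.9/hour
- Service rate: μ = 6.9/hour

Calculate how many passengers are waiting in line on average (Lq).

ρ = λ/μ = 3.9/6.9 = 0.5652
For M/M/1: Lq = λ²/(μ(μ-λ))
Lq = 15.21/(6.9 × 3.00)
Lq = 0.7348 passengers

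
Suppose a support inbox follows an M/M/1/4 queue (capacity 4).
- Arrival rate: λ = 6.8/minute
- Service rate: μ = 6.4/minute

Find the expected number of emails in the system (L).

ρ = λ/μ = 6.8/6.4 = 1.0625
P₀ = (1-ρ)/(1-ρ^(K+1)) = (1-1.0625)/(1-1.0625^5) = -0.06250/-0.3541 = 0.1765
P_K = P₀×ρ^K = 0.176513 × 1.0625^4 = 0.176513 × 1.27443 = 0.2250
L = ρ[1 - (K+1)ρ^K + Kρ^(K+1)] / [(1-ρ)(1-ρ^(K+1))]
L = 1.0625 × (1 - 5×1.274429 + 4×1.354081) / ((1 - 1.0625) × (1 - 1.354081)) = 2.1211 emails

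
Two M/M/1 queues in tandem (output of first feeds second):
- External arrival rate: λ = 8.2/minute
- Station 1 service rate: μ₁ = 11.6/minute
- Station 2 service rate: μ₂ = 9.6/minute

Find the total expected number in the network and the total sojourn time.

By Jackson's theorem, each station behaves as independent M/M/1.
Station 1: ρ₁ = 8.2/11.6 = 0.7069, L₁ = ρ₁/(1-ρ₁) = λ/(μ₁-λ) = 8.2/3.40 = 2.4118
Station 2: ρ₂ = 8.2/9.6 = 0.8542, L₂ = ρ₂/(1-ρ₂) = λ/(μ₂-λ) = 8.2/1.40 = 5.8571
Total: L = L₁ + L₂ = 2.4118 + 5.8571 = 8.2689
W = L/λ = 8.2689/8.2 = 1.0084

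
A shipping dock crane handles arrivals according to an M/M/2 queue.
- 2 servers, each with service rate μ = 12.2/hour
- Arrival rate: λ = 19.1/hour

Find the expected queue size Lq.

Traffic intensity: ρ = λ/(cμ) = 19.1/(2×12.2) = 0.7828
Since ρ = 0.7828 < 1, system is stable.
Offered load a = λ/μ = cρ = 19.1/12.2 = 1.5656
P₀ = [ Σₙ₌₀^1 aⁿ/n! + a^2/(2!(1-ρ)) ]⁻¹
Σ = a^0/0! + a^1/1! = 1.0000 + 1.5656 = 2.5656
a^2/(2!(1-ρ)) = 2.4510/(2 × 0.21721) = 5.6420
P₀ = 1/(2.5656 + 5.6420) = 0.1218
Lq = P₀·a^2·ρ / (2!(1-ρ)²) = 0.12184 × 2.4510 × 0.78279 / (2 × 0.047182) = 2.4773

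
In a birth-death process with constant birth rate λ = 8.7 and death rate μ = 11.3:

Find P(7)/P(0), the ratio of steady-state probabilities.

For constant rates: P(n)/P(0) = (λ/μ)^n
P(7)/P(0) = (8.7/11.3)^7 = 0.76991^7 = 0.1604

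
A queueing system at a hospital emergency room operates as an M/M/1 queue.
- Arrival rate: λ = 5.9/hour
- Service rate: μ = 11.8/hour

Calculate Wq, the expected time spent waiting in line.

First, compute utilization: ρ = λ/μ = 5.9/11.8 = 0.5000
For M/M/1: Wq = λ/(μ(μ-λ))
Wq = 5.9/(11.8 × (11.8-5.9))
Wq = 5.9/(11.8 × 5.90)
Wq = 0.08475 hours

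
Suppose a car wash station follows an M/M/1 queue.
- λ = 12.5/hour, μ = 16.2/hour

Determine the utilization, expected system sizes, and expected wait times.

Step 1: ρ = λ/μ = 12.5/16.2 = 0.7716
Step 2: L = λ/(μ-λ) = 12.5/3.70 = 3.3784
Step 3: Lq = λ²/(μ(μ-λ)) = 156.25/(16.2×3.70) = 2.6068
Step 4: W = 1/(μ-λ) = 1/3.70 = 0.27027
Step 5: Wq = λ/(μ(μ-λ)) = 12.5/(16.2×3.70) = 0.2085
Step 6: P(0) = 1-ρ = 0.2284
Verify: L = λW = 12.5×0.27027 = 3.3784 ✔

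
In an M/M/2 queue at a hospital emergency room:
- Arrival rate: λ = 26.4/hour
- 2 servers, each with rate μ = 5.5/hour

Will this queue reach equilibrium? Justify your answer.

Stability requires ρ = λ/(cμ) < 1
ρ = 26.4/(2 × 5.5) = 26.4/11.00 = 2.4000
Since 2.4000 ≥ 1, the system is UNSTABLE.
Need c > λ/μ = 26.4/5.5 = 4.80.
Minimum servers needed: c = 5.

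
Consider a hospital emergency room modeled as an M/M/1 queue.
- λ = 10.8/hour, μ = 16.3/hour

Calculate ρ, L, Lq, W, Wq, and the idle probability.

Step 1: ρ = λ/μ = 10.8/16.3 = 0.6626
Step 2: L = λ/(μ-λ) = 10.8/5.50 = 1.9636
Step 3: Lq = λ²/(μ(μ-λ)) = 116.64/(16.3×5.50) = 1.3011
Step 4: W = 1/(μ-λ) = 1/5.50 = 0.181818
Step 5: Wq = λ/(μ(μ-λ)) = 10.8/(16.3×5.50) = 0.1205
Step 6: P(0) = 1-ρ = 0.3374
Verify: L = λW = 10.8×0.181818 = 1.9636 ✔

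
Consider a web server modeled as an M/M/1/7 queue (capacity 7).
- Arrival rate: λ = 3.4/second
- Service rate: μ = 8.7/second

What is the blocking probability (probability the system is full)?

ρ = λ/μ = 3.4/8.7 = 0.390805
P₀ = (1-ρ)/(1-ρ^(K+1)) = (1-0.390805)/(1-0.390805^8) = 0.6092/0.9995 = 0.6095
P_K = P₀×ρ^K = 0.60953 × 0.390805^7 = 0.60953 × 0.0013923 = 0.0008486
Blocking probability = 0.08486%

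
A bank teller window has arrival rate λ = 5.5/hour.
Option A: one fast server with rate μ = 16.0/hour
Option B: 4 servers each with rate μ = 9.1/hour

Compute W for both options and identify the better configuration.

Option A: single server μ = 16.0 (M/M/1)
  ρ_A = 5.5/16.0 = 0.3438
  W_A = 1/(μ-λ) = 1/(16.0-5.5) = 1/10.50 = 0.09524

Option B: 4 servers μ = 9.1 (M/M/4)
  ρ_B = λ/(cμ) = 5.5/(4×9.1) = 0.1511
  Offered load a = λ/μ = cρ = 5.5/9.1 = 0.6044
  P₀ = [ Σₙ₌₀^3 aⁿ/n! + a^4/(4!(1-ρ)) ]⁻¹
  Σ = a^0/0! + a^1/1! + a^2/2! + a^3/3! = 1.0000 + 0.6044 + 0.1826 + 0.03680 = 1.8238
  a^4/(4!(1-ρ)) = 0.13344/(24 × 0.84890) = 0.006550
  P₀ = 1/(1.8238 + 0.006550) = 0.5463
  Lq = P₀·a^4·ρ / (4!(1-ρ)²) = 0.54633 × 0.13344 × 0.15110 / (24 × 0.72063) = 0.0006369
  Wq_B = Lq/λ = 0.0006369/5.5 = 0.0001158
  W_B = Wq_B + 1/μ = 0.0001158 + 0.1099 = 0.1100

Since W_A = 0.09524 < W_B = 0.1100, Option A (single fast server) has the shorter time in system.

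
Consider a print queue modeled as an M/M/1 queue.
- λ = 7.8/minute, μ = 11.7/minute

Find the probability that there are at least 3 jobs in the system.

ρ = λ/μ = 7.8/11.7 = 0.6667
P(N ≥ n) = ρⁿ
P(N ≥ 3) = 0.6667^3
P(N ≥ 3) = 0.2963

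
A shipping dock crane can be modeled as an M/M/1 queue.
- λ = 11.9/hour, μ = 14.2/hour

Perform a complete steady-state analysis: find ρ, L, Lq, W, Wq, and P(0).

Step 1: ρ = λ/μ = 11.9/14.2 = 0.8380
Step 2: L = λ/(μ-λ) = 11.9/2.30 = 5.1739
Step 3: Lq = λ²/(μ(μ-λ)) = 141.61/(14.2×2.30) = 4.3359
Step 4: W = 1/(μ-λ) = 1/2.30 = 0.43478
Step 5: Wq = λ/(μ(μ-λ)) = 11.9/(14.2×2.30) = 0.3644
Step 6: P(0) = 1-ρ = 0.1620
Verify: L = λW = 11.9×0.43478 = 5.1739 ✔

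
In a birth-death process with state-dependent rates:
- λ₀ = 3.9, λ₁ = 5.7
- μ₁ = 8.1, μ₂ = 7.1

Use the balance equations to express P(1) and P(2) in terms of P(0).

Balance equations:
State 0: λ₀P₀ = μ₁P₁ → P₁ = (λ₀/μ₁)P₀ = (3.9/8.1)P₀ = 0.4815P₀
State 1: P₂ = (λ₀λ₁)/(μ₁μ₂)P₀ = (3.9×5.7)/(8.1×7.1)P₀ = 0.3865P₀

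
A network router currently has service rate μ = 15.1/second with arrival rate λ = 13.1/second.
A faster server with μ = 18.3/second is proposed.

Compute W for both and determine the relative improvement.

System 1: ρ₁ = 13.1/15.1 = 0.8675, W₁ = 1/(15.1-13.1) = 0.5000
System 2: ρ₂ = 13.1/18.3 = 0.7158, W₂ = 1/(18.3-13.1) = 0.1923
Improvement: (W₁-W₂)/W₁ = (0.5000-0.1923)/0.5000 = 61.54%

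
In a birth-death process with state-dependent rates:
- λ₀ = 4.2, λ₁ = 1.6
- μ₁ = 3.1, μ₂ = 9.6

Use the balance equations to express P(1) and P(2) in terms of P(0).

Balance equations:
State 0: λ₀P₀ = μ₁P₁ → P₁ = (λ₀/μ₁)P₀ = (4.2/3.1)P₀ = 1.3548P₀
State 1: P₂ = (λ₀λ₁)/(μ₁μ₂)P₀ = (4.2×1.6)/(3.1×9.6)P₀ = 0.2258P₀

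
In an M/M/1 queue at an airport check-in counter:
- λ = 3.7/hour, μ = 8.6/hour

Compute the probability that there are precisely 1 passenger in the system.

ρ = λ/μ = 3.7/8.6 = 0.4302
P(n) = (1-ρ)ρⁿ
P(1) = (1-0.4302) × 0.4302^1
P(1) = 0.5698 × 0.4302
P(1) = 0.2451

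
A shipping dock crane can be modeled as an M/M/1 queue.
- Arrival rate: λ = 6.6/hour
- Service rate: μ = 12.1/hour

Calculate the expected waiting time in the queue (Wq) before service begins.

First, compute utilization: ρ = λ/μ = 6.6/12.1 = 0.5455
For M/M/1: Wq = λ/(μ(μ-λ))
Wq = 6.6/(12.1 × (12.1-6.6))
Wq = 6.6/(12.1 × 5.50)
Wq = 0.09917 hours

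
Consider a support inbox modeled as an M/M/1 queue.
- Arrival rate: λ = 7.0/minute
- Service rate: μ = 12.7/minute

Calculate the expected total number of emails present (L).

ρ = λ/μ = 7.0/12.7 = 0.5512
For M/M/1: L = λ/(μ-λ)
L = 7.0/(12.7-7.0) = 7.0/5.70
L = 1.2281 emails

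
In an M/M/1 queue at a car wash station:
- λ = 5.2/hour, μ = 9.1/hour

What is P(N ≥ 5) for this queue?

ρ = λ/μ = 5.2/9.1 = 0.57143
P(N ≥ n) = ρⁿ
P(N ≥ 5) = 0.57143^5
P(N ≥ 5) = 0.06093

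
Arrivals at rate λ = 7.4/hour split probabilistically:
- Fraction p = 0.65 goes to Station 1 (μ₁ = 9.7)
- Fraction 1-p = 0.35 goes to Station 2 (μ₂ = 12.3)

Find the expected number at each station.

Effective rates: λ₁ = 7.4×0.65 = 4.81, λ₂ = 7.4×0.35 = 2.59
Station 1: ρ₁ = 4.81/9.7 = 0.495876, L₁ = ρ₁/(1-ρ₁) = 0.495876/(1-0.495876) = 0.9836
Station 2: ρ₂ = 2.59/12.3 = 0.21057, L₂ = ρ₂/(1-ρ₂) = 0.21057/(1-0.21057) = 0.2667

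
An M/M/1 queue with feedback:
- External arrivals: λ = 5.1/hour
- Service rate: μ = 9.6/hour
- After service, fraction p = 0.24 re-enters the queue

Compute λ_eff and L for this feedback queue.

Effective arrival rate: λ_eff = λ/(1-p) = 5.1/(1-0.24) = 5.1/0.76 = 6.7105
ρ = λ_eff/μ = 6.7105/9.6 = 0.69901
L = ρ/(1-ρ) = 0.69901/(1-0.69901) = 2.3224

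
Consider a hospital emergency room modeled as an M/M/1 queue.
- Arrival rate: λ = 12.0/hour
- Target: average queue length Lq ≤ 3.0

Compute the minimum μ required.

For M/M/1: Lq = λ²/(μ(μ-λ))
Need Lq ≤ 3.0, i.e. μ(μ-λ) ≥ λ²/3.0
μ² - 12.0μ - 144.00/3.0 ≥ 0  →  μ² - 12.0μ - 48.0000 ≥ 0
Quadratic formula (positive root): μ = [λ + √(λ² + 4×48.0000)]/2
Discriminant: 144.00 + 4×48.0000 = 336.0000, √336.0000 = 18.3303
μ ≥ (12.0 + 18.3303)/2 = 15.1652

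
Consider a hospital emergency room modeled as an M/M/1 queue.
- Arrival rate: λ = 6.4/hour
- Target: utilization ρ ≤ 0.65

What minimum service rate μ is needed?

ρ = λ/μ, so μ = λ/ρ
μ ≥ 6.4/0.65 = 9.8462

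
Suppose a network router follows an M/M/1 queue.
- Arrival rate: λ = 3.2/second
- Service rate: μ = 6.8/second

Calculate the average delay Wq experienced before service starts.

First, compute utilization: ρ = λ/μ = 3.2/6.8 = 0.4706
For M/M/1: Wq = λ/(μ(μ-λ))
Wq = 3.2/(6.8 × (6.8-3.2))
Wq = 3.2/(6.8 × 3.60)
Wq = 0.1307 seconds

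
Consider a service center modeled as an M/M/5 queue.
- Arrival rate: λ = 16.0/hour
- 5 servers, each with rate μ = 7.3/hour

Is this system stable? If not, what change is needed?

Stability requires ρ = λ/(cμ) < 1
ρ = 16.0/(5 × 7.3) = 16.0/36.50 = 0.4384
Since 0.4384 < 1, the system is STABLE.
The servers are busy 43.84% of the time.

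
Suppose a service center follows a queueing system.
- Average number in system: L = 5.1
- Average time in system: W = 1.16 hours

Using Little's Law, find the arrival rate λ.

Little's Law: L = λW, so λ = L/W
λ = 5.1/1.16 = 4.3966 customers/hour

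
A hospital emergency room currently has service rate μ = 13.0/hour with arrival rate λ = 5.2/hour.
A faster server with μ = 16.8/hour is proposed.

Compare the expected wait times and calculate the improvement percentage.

System 1: ρ₁ = 5.2/13.0 = 0.4000, W₁ = 1/(13.0-5.2) = 0.12821
System 2: ρ₂ = 5.2/16.8 = 0.3095, W₂ = 1/(16.8-5.2) = 0.086207
Improvement: (W₁-W₂)/W₁ = (0.12821-0.086207)/0.12821 = 32.76%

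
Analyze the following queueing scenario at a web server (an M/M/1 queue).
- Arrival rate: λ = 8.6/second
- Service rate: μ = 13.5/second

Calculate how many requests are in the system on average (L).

ρ = λ/μ = 8.6/13.5 = 0.6370
For M/M/1: L = λ/(μ-λ)
L = 8.6/(13.5-8.6) = 8.6/4.90
L = 1.7551 requests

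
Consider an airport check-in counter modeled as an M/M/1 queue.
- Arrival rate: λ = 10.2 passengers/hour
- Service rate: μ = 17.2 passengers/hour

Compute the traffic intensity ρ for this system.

Server utilization: ρ = λ/μ
ρ = 10.2/17.2 = 0.5930
The server is busy 59.30% of the time.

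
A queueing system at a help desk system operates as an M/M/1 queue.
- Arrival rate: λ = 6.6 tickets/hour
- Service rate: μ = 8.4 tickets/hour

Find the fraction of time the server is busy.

Server utilization: ρ = λ/μ
ρ = 6.6/8.4 = 0.7857
The server is busy 78.57% of the time.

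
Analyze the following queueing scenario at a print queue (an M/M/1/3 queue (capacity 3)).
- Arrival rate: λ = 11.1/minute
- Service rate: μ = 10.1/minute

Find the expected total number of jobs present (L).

ρ = λ/μ = 11.1/10.1 = 1.0990
P₀ = (1-ρ)/(1-ρ^(K+1)) = (1-1.0990)/(1-1.0990^4) = -0.09900/-0.4588 = 0.2158
P_K = P₀×ρ^K = 0.21579 × 1.0990^3 = 0.21579 × 1.3274 = 0.2864
L = ρ[1 - (K+1)ρ^K + Kρ^(K+1)] / [(1-ρ)(1-ρ^(K+1))]
L = 1.0990 × (1 - 4×1.327373 + 3×1.458783) / ((1 - 1.0990) × (1 - 1.458783)) = 1.6177 jobs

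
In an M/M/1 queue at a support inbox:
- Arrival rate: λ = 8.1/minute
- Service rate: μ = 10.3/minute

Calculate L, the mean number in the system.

ρ = λ/μ = 8.1/10.3 = 0.7864
For M/M/1: L = λ/(μ-λ)
L = 8.1/(10.3-8.1) = 8.1/2.20
L = 3.6818 emails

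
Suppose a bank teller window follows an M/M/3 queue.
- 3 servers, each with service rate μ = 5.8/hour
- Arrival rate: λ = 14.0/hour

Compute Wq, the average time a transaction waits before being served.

Traffic intensity: ρ = λ/(cμ) = 14.0/(3×5.8) = 0.8046
Since ρ = 0.8046 < 1, system is stable.
Offered load a = λ/μ = cρ = 14.0/5.8 = 2.4138
P₀ = [ Σₙ₌₀^2 aⁿ/n! + a^3/(3!(1-ρ)) ]⁻¹
Σ = a^0/0! + a^1/1! + a^2/2! = 1.0000 + 2.4138 + 2.9132 = 6.3270
a^3/(3!(1-ρ)) = 14.0637/(6 × 0.195402) = 11.9955
P₀ = 1/(6.3270 + 11.9955) = 0.05458
Lq = P₀·a^3·ρ / (3!(1-ρ)²) = 0.054578 × 14.0637 × 0.80460 / (6 × 0.038182) = 2.6958
Wq = Lq/λ = 2.6958/14.0 = 0.1926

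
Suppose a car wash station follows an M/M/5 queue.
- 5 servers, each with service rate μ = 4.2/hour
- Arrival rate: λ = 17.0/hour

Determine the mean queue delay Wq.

Traffic intensity: ρ = λ/(cμ) = 17.0/(5×4.2) = 0.8095
Since ρ = 0.8095 < 1, system is stable.
Offered load a = λ/μ = cρ = 17.0/4.2 = 4.0476
P₀ = [ Σₙ₌₀^4 aⁿ/n! + a^5/(5!(1-ρ)) ]⁻¹
Σ = a^0/0! + a^1/1! + a^2/2! + a^3/3! + a^4/4! = 1.0000 + 4.0476 + 8.1916 + 11.0522 + 11.1837 = 35.4751
a^5/(5!(1-ρ)) = 1086.4210/(120 × 0.1904762) = 47.5309
P₀ = 1/(35.4751 + 47.5309) = 0.01205
Lq = P₀·a^5·ρ / (5!(1-ρ)²) = 0.012047 × 1086.4210 × 0.80952 / (120 × 0.036281) = 2.4336
Wq = Lq/λ = 2.4336/17.0 = 0.1432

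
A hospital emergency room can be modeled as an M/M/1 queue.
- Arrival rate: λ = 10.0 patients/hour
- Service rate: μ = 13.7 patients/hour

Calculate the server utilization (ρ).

Server utilization: ρ = λ/μ
ρ = 10.0/13.7 = 0.7299
The server is busy 72.99% of the time.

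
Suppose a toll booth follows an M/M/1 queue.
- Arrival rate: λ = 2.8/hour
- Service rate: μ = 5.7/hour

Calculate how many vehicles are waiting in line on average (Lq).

ρ = λ/μ = 2.8/5.7 = 0.4912
For M/M/1: Lq = λ²/(μ(μ-λ))
Lq = 7.84/(5.7 × 2.90)
Lq = 0.4743 vehicles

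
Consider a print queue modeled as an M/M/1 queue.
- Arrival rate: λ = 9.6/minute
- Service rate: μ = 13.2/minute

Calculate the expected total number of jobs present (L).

ρ = λ/μ = 9.6/13.2 = 0.7273
For M/M/1: L = λ/(μ-λ)
L = 9.6/(13.2-9.6) = 9.6/3.60
L = 2.6667 jobs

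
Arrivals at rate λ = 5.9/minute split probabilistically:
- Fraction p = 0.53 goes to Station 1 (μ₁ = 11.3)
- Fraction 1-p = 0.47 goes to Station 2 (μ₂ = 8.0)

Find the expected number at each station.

Effective rates: λ₁ = 5.9×0.53 = 3.127, λ₂ = 5.9×0.47 = 2.773
Station 1: ρ₁ = 3.127/11.3 = 0.2767, L₁ = ρ₁/(1-ρ₁) = 0.2767/(1-0.2767) = 0.3826
Station 2: ρ₂ = 2.773/8.0 = 0.3466, L₂ = ρ₂/(1-ρ₂) = 0.3466/(1-0.3466) = 0.5305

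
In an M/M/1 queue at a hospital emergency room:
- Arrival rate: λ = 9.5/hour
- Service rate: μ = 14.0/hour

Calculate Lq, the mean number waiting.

ρ = λ/μ = 9.5/14.0 = 0.6786
For M/M/1: Lq = λ²/(μ(μ-λ))
Lq = 90.25/(14.0 × 4.50)
Lq = 1.4325 patients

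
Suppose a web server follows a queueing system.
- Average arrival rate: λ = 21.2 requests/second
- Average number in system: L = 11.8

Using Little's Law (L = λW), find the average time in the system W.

Little's Law: L = λW, so W = L/λ
W = 11.8/21.2 = 0.5566 seconds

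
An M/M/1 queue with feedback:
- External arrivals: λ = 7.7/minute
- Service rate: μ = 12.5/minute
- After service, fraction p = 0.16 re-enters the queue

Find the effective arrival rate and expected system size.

Effective arrival rate: λ_eff = λ/(1-p) = 7.7/(1-0.16) = 7.7/0.84 = 9.16667
ρ = λ_eff/μ = 9.16667/12.5 = 0.73333
L = ρ/(1-ρ) = 0.73333/(1-0.73333) = 2.7500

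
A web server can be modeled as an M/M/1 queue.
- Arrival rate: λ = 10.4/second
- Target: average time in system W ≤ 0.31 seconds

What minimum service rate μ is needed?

For M/M/1: W = 1/(μ-λ)
Need W ≤ 0.31, so 1/(μ-λ) ≤ 0.31
μ - λ ≥ 1/0.31 = 3.2258
μ ≥ 10.4 + 3.2258 = 13.6258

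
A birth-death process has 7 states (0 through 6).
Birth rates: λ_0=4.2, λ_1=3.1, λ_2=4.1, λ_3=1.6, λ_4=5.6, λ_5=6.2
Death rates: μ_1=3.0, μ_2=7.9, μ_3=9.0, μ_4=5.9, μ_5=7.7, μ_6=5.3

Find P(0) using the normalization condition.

Ratios P(n)/P(0) = (λ₀···λₙ₋₁)/(μ₁···μₙ):
P(1)/P(0) = (4.2)/(3.0) = 1.4000
P(2)/P(0) = (4.2×3.1)/(3.0×7.9) = 0.54937
P(3)/P(0) = (4.2×3.1×4.1)/(3.0×7.9×9.0) = 0.25027
P(4)/P(0) = (4.2×3.1×4.1×1.6)/(3.0×7.9×9.0×5.9) = 0.067869
P(5)/P(0) = (4.2×3.1×4.1×1.6×5.6)/(3.0×7.9×9.0×5.9×7.7) = 0.049359
P(6)/P(0) = (4.2×3.1×4.1×1.6×5.6×6.2)/(3.0×7.9×9.0×5.9×7.7×5.3) = 0.057741

Normalization: ∑ P(n) = 1
P(0) × (1.0000 + 1.4000 + 0.54937 + 0.25027 + 0.067869 + 0.049359 + 0.057741) = 1
P(0) × 3.3746 = 1
P(0) = 1/3.3746 = 0.2963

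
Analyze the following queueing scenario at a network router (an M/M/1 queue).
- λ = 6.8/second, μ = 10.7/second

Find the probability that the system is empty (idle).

ρ = λ/μ = 6.8/10.7 = 0.6355
P(0) = 1 - ρ = 1 - 0.6355 = 0.3645
The server is idle 36.45% of the time.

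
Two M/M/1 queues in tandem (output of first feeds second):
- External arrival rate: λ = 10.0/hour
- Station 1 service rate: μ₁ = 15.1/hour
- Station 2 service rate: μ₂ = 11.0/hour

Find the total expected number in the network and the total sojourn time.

By Jackson's theorem, each station behaves as independent M/M/1.
Station 1: ρ₁ = 10.0/15.1 = 0.6623, L₁ = ρ₁/(1-ρ₁) = λ/(μ₁-λ) = 10.0/5.10 = 1.9608
Station 2: ρ₂ = 10.0/11.0 = 0.9091, L₂ = ρ₂/(1-ρ₂) = λ/(μ₂-λ) = 10.0/1.00 = 10.0000
Total: L = L₁ + L₂ = 1.9608 + 10.0000 = 11.9608
W = L/λ = 11.9608/10.0 = 1.1961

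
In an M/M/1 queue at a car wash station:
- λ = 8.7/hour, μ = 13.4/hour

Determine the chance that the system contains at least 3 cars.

ρ = λ/μ = 8.7/13.4 = 0.6493
P(N ≥ n) = ρⁿ
P(N ≥ 3) = 0.6493^3
P(N ≥ 3) = 0.2737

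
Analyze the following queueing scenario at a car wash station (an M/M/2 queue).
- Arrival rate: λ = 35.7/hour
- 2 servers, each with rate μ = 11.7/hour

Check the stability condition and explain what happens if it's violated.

Stability requires ρ = λ/(cμ) < 1
ρ = 35.7/(2 × 11.7) = 35.7/23.40 = 1.5256
Since 1.5256 ≥ 1, the system is UNSTABLE.
Need c > λ/μ = 35.7/11.7 = 3.05.
Minimum servers needed: c = 4.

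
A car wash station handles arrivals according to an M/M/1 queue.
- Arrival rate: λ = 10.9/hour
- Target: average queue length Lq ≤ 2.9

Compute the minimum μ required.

For M/M/1: Lq = λ²/(μ(μ-λ))
Need Lq ≤ 2.9, i.e. μ(μ-λ) ≥ λ²/2.9
μ² - 10.9μ - 118.81/2.9 ≥ 0  →  μ² - 10.9μ - 40.968966 ≥ 0
Quadratic formula (positive root): μ = [λ + √(λ² + 4×40.968966)]/2
Discriminant: 118.81 + 4×40.968966 = 282.68586, √282.68586 = 16.81326
μ ≥ (10.9 + 16.81326)/2 = 13.8566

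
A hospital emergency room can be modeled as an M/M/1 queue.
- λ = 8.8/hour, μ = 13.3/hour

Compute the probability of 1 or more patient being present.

ρ = λ/μ = 8.8/13.3 = 0.6617
P(N ≥ n) = ρⁿ
P(N ≥ 1) = 0.6617^1
P(N ≥ 1) = 0.6617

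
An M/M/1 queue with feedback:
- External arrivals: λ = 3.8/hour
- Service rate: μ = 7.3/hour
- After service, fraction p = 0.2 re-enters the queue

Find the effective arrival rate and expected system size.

Effective arrival rate: λ_eff = λ/(1-p) = 3.8/(1-0.2) = 3.8/0.80 = 4.7500
ρ = λ_eff/μ = 4.7500/7.3 = 0.65068
L = ρ/(1-ρ) = 0.65068/(1-0.65068) = 1.8627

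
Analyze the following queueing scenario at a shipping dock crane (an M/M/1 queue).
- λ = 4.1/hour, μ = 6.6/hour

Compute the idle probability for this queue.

ρ = λ/μ = 4.1/6.6 = 0.6212
P(0) = 1 - ρ = 1 - 0.6212 = 0.3788
The server is idle 37.88% of the time.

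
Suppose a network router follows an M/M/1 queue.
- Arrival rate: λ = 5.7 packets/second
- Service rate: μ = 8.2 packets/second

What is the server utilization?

Server utilization: ρ = λ/μ
ρ = 5.7/8.2 = 0.6951
The server is busy 69.51% of the time.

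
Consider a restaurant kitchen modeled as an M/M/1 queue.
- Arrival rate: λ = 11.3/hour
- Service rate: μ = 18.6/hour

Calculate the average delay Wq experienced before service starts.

First, compute utilization: ρ = λ/μ = 11.3/18.6 = 0.6075
For M/M/1: Wq = λ/(μ(μ-λ))
Wq = 11.3/(18.6 × (18.6-11.3))
Wq = 11.3/(18.6 × 7.30)
Wq = 0.08322 hours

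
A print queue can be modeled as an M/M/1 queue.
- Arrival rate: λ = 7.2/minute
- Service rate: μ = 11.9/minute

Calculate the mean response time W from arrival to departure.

First, compute utilization: ρ = λ/μ = 7.2/11.9 = 0.6050
For M/M/1: W = 1/(μ-λ)
W = 1/(11.9-7.2) = 1/4.70
W = 0.2128 minutes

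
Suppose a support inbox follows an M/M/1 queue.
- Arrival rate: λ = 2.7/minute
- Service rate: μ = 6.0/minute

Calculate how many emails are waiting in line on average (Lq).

ρ = λ/μ = 2.7/6.0 = 0.4500
For M/M/1: Lq = λ²/(μ(μ-λ))
Lq = 7.29/(6.0 × 3.30)
Lq = 0.3682 emails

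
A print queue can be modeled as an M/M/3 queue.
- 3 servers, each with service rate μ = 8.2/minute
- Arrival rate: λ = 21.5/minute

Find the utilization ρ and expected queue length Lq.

Traffic intensity: ρ = λ/(cμ) = 21.5/(3×8.2) = 0.8740
Since ρ = 0.8740 < 1, system is stable.
Offered load a = λ/μ = cρ = 21.5/8.2 = 2.6220
P₀ = [ Σₙ₌₀^2 aⁿ/n! + a^3/(3!(1-ρ)) ]⁻¹
Σ = a^0/0! + a^1/1! + a^2/2! = 1.0000 + 2.6220 + 3.4373 = 7.0593
a^3/(3!(1-ρ)) = 18.0249/(6 × 0.126016) = 23.8394
P₀ = 1/(7.0593 + 23.8394) = 0.03236
Lq = P₀·a^3·ρ / (3!(1-ρ)²) = 0.032364 × 18.0249 × 0.87398 / (6 × 0.015880) = 5.3510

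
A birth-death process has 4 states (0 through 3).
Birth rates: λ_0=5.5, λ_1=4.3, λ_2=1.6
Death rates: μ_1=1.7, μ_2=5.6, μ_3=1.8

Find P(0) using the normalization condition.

Ratios P(n)/P(0) = (λ₀···λₙ₋₁)/(μ₁···μₙ):
P(1)/P(0) = (5.5)/(1.7) = 3.235294
P(2)/P(0) = (5.5×4.3)/(1.7×5.6) = 2.484244
P(3)/P(0) = (5.5×4.3×1.6)/(1.7×5.6×1.8) = 2.208217

Normalization: ∑ P(n) = 1
P(0) × (1.000000 + 3.235294 + 2.484244 + 2.208217) = 1
P(0) × 8.9278 = 1
P(0) = 1/8.9278 = 0.1120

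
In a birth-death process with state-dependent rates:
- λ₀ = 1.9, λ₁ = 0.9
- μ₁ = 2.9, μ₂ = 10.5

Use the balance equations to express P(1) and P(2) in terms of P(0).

Balance equations:
State 0: λ₀P₀ = μ₁P₁ → P₁ = (λ₀/μ₁)P₀ = (1.9/2.9)P₀ = 0.6552P₀
State 1: P₂ = (λ₀λ₁)/(μ₁μ₂)P₀ = (1.9×0.9)/(2.9×10.5)P₀ = 0.05616P₀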